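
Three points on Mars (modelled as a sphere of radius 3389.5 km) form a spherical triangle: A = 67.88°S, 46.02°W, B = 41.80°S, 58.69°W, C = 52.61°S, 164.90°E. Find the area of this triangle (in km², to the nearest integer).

2259540 km²

Side lengths (central angles): a = 1.3677, b = 1.0005, c = 0.4705 rad; semiperimeter s = 1.4193.
By l'Huilier's theorem, tan(E/4) = √[tan(s/2) tan((s−a)/2) tan((s−b)/2) tan((s−c)/2)], giving spherical excess E = 0.1967 rad.
Area = E·R² = 0.1967 × (3389.5)² ≈ 2259540 km².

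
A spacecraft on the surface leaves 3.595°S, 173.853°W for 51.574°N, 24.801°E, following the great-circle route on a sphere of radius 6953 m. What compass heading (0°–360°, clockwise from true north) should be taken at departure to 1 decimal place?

345.1°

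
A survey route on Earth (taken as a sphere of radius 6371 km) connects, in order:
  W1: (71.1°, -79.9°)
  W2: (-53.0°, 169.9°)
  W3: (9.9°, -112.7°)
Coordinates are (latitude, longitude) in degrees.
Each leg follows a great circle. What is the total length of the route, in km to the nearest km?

26223 km

Leg W1→W2: central angle 2.5373 rad, distance 16165.0 km.
Leg W2→W3: central angle 1.5788 rad, distance 10058.4 km.
Total: 16165.0 + 10058.4 ≈ 26223 km.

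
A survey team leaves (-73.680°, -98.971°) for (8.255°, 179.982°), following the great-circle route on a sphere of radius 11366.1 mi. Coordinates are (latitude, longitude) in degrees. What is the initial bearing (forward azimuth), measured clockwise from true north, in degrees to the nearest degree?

281°

Δλ = -81.047° = -1.4145 rad.
y = sin Δλ · cos φ₂ = (-0.9878)(0.9896) = -0.9776
x = cos φ₁ sin φ₂ − sin φ₁ cos φ₂ cos Δλ = (0.2810)(0.1436) − (-0.9597)(0.9896)(0.1556) = 0.1882
θ = atan2(y, x) = -79.11°; adding 360° gives 281°.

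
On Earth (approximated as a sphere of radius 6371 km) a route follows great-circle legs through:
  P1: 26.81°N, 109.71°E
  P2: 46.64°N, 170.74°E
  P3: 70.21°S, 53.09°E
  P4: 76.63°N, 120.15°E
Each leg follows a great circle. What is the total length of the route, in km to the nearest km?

38468 km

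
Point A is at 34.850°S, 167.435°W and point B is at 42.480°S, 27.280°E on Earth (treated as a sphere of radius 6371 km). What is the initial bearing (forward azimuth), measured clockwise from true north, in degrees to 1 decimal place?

191.0°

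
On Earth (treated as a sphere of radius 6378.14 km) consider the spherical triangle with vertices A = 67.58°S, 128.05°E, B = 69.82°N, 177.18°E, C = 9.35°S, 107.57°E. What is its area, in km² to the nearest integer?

Side lengths (central angles): a = 1.6047, b = 1.0440, c = 2.4680 rad; semiperimeter s = 2.5584.
By l'Huilier's theorem, tan(E/4) = √[tan(s/2) tan((s−a)/2) tan((s−b)/2) tan((s−c)/2)], giving spherical excess E = 1.0593 rad.
Area = E·R² = 1.0593 × (6378.14)² ≈ 43094411 km².

43094411 km²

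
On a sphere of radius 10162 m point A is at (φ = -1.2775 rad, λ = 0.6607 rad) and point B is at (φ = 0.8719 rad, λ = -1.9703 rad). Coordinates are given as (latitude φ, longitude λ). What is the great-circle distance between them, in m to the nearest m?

27230 m

With latitudes φ₁ = -73.195°, φ₂ = 49.956° and longitude difference Δλ = -150.745°:
cos c = sin φ₁ sin φ₂ + cos φ₁ cos φ₂ cos Δλ = (-0.9573)(0.7656) + (0.2891)(0.6434)(-0.8725) = -0.89514,
so c = arccos(-0.89514) = 2.67955 rad.
Distance = R·c = 10162 × 2.6795 ≈ 27230 m.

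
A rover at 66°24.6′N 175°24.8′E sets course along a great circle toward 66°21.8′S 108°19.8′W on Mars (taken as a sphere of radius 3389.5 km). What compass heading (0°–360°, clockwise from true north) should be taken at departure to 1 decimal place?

With φ₁ = 1.1591, φ₂ = -1.1583, Δλ = 1.3309 rad, the forward-azimuth formula gives
θ = atan2( sin Δλ cos φ₂ , cos φ₁ sin φ₂ − sin φ₁ cos φ₂ cos Δλ ) = atan2(0.3895, -0.4539) = 139.37°.
So the initial bearing is 139.4°.

139.4°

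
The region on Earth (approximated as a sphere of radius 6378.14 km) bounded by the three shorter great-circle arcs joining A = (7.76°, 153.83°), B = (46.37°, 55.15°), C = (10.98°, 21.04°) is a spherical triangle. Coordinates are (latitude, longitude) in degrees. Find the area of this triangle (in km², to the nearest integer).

Side lengths (central angles): a = 0.7972, b = 2.2589, c = 1.5762 rad; semiperimeter s = 2.3162.
By l'Huilier's theorem, tan(E/4) = √[tan(s/2) tan((s−a)/2) tan((s−b)/2) tan((s−c)/2)], giving spherical excess E = 0.6160 rad.
Area = E·R² = 0.6160 × (6378.14)² ≈ 25060318 km².

25060318 km²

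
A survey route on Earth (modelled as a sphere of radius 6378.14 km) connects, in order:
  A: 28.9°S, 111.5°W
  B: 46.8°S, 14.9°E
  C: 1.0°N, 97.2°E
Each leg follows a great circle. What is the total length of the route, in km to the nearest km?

Leg A→B: central angle 1.5741 rad, distance 10040.0 km.
Leg B→C: central angle 1.4917 rad, distance 9514.5 km.
Total: 10040.0 + 9514.5 ≈ 19555 km.

19555 km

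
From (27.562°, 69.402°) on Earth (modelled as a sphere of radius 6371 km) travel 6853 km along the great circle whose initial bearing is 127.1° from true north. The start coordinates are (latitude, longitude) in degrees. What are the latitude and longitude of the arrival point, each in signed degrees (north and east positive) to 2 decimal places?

-14.52°, 115.87°

Angular distance δ = d/R = 6853/6371 = 1.07566 rad; initial bearing θ = 2.2183 rad.
sin φ₂ = sin φ₁ cos δ + cos φ₁ sin δ cos θ = (0.4627)(0.4752) + (0.8865)(0.8799)(-0.6032) = -0.2507, so φ₂ = -14.52°.
Δλ = atan2(sin θ sin δ cos φ₁, cos δ − sin φ₁ sin φ₂) = atan2(0.6221, 0.5911) = 46.464°.
λ₂ = 69.402° + 46.464° = 115.87°.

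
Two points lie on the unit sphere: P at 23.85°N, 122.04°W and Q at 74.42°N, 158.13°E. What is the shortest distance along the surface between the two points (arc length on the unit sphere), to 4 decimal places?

1.1231

In radians: φ₁ = 0.4163, φ₂ = 1.2989, Δλ = -79.830° = -1.3933 rad.
Haversine: a = sin²(Δφ/2) + cos φ₁ cos φ₂ sin²(Δλ/2) = 0.1824 + (0.9146)(0.2686)(0.4117) = 0.28357.
Central angle c = 2·arcsin(√a) = 1.12313 rad.
On the unit sphere the arc length equals the central angle: 1.1231.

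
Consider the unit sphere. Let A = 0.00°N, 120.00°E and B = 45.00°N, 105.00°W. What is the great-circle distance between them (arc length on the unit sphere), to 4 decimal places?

In radians: φ₁ = 0.0000, φ₂ = 0.7854, Δλ = 135.000° = 2.3562 rad.
cos c = sin φ₁ sin φ₂ + cos φ₁ cos φ₂ cos Δλ = (0.0000)(0.7071) + (1.0000)(0.7071)(-0.7071) = -0.50000,
so c = arccos(-0.50000) = 2.09440 rad.
On the unit sphere the arc length equals the central angle: 2.0944.

2.0944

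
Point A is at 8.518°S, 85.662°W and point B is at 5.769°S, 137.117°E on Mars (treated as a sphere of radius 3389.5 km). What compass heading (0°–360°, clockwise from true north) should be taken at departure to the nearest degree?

253°

With φ₁ = -0.1487, φ₂ = -0.1007, Δλ = -2.3950 rad, the forward-azimuth formula gives
θ = atan2( sin Δλ cos φ₂ , cos φ₁ sin φ₂ − sin φ₁ cos φ₂ cos Δλ ) = atan2(-0.6757, -0.2076) = -107.08°.
Adding 360° brings this into [0°, 360°): 253°.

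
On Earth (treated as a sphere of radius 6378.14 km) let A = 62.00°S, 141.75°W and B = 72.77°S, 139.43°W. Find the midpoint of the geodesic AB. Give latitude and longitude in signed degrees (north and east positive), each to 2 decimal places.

The central angle between A and B is δ = 0.1886 rad.
With f = 0.5, the slerp weights are sin((1−f)δ)/sin δ = 0.5022 and sin(fδ)/sin δ = 0.5022.
Weighted sum of the unit vectors: (0.5022)·(-0.3687,-0.2906,-0.8829) + (0.5022)·(-0.2250,-0.1926,-0.9551) = (-0.2982, -0.2427, -0.9231).
Converting back: φ = atan2(z, √(x²+y²)) = -67.39°, λ = atan2(y, x) = -140.85°.

-67.39°, -140.85°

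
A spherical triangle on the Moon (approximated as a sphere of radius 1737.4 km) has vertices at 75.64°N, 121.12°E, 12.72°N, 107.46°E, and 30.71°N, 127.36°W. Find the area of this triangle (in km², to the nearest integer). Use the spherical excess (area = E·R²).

2274626 km²

Side lengths (central angles): a = 1.9506, b = 1.1412, c = 1.1058 rad; semiperimeter s = 2.0988.
By l'Huilier's theorem, tan(E/4) = √[tan(s/2) tan((s−a)/2) tan((s−b)/2) tan((s−c)/2)], giving spherical excess E = 0.7535 rad.
Area = E·R² = 0.7535 × (1737.4)² ≈ 2274626 km².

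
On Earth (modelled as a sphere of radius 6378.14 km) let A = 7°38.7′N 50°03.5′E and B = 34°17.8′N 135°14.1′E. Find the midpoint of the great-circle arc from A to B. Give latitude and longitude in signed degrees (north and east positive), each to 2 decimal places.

The central angle between A and B is δ = 1.4265 rad.
With f = 0.5, the slerp weights are sin((1−f)δ)/sin δ = 0.6612 and sin(fδ)/sin δ = 0.6612.
Weighted sum of the unit vectors: (0.6612)·(0.6363,0.7599,0.1330) + (0.6612)·(-0.5866,0.5818,0.5635) = (0.0329, 0.8870, 0.4605).
Converting back: φ = atan2(z, √(x²+y²)) = 27.42°, λ = atan2(y, x) = 87.88°.

27.42°, 87.88°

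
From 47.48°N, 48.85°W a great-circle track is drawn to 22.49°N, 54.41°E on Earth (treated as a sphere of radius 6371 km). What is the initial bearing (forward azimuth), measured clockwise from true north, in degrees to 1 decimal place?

With φ₁ = 0.8287, φ₂ = 0.3925, Δλ = 1.8022 rad, the forward-azimuth formula gives
θ = atan2( sin Δλ cos φ₂ , cos φ₁ sin φ₂ − sin φ₁ cos φ₂ cos Δλ ) = atan2(0.8993, 0.4147) = 65.24°.
So the initial bearing is 65.2°.

65.2°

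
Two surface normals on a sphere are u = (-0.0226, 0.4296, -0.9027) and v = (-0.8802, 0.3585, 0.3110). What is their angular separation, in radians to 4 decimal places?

u·v = -0.1068; |u| = 1.0000, |v| = 1.0000.
cos θ = (u·v)/(|u||v|) = -0.1068, so θ = 1.6778 rad.

1.6778 rad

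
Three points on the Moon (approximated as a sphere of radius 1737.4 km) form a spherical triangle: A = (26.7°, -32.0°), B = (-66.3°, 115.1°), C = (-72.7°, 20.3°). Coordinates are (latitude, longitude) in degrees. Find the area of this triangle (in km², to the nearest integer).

322221 km²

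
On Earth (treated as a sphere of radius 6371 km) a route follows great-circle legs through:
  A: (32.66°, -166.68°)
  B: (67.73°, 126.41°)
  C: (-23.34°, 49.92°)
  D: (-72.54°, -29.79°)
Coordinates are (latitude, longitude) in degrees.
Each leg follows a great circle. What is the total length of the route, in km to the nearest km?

Leg A→B: central angle 0.8963 rad, distance 5710.2 km.
Leg B→C: central angle 1.8602 rad, distance 11851.1 km.
Leg C→D: central angle 1.1295 rad, distance 7195.8 km.
Total: 5710.2 + 11851.1 + 7195.8 ≈ 24757 km.

24757 km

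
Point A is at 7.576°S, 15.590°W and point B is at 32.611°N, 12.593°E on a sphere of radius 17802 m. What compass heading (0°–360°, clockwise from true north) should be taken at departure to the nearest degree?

Δλ = 28.183° = 0.4919 rad.
y = sin Δλ · cos φ₂ = (0.4723)(0.8423) = 0.3978
x = cos φ₁ sin φ₂ − sin φ₁ cos φ₂ cos Δλ = (0.9913)(0.5389) − (-0.1318)(0.8423)(0.8814) = 0.6321
θ = atan2(y, x) = 32.18°, so the bearing is 32°.

32°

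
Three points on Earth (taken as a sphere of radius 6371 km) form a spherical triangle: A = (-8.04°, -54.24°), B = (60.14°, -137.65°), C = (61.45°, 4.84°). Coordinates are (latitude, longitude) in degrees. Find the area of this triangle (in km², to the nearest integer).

Side lengths (central angles): a = 0.9606, b = 1.4502, c = 1.6356 rad; semiperimeter s = 2.0232.
By l'Huilier's theorem, tan(E/4) = √[tan(s/2) tan((s−a)/2) tan((s−b)/2) tan((s−c)/2)], giving spherical excess E = 0.9157 rad.
Area = E·R² = 0.9157 × (6371)² ≈ 37167235 km².

37167235 km²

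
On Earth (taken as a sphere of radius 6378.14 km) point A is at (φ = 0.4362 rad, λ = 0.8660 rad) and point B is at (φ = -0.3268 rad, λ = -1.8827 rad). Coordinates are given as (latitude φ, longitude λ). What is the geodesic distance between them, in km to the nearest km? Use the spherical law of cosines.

With latitudes φ₁ = 24.992°, φ₂ = -18.724° and longitude difference Δλ = -157.489°:
cos c = sin φ₁ sin φ₂ + cos φ₁ cos φ₂ cos Δλ = (0.4225)(-0.3210) + (0.9064)(0.9471)(-0.9238) = -0.92862,
so c = arccos(-0.92862) = 2.76146 rad.
Distance = R·c = 6378.14 × 2.7615 ≈ 17613 km.

17613 km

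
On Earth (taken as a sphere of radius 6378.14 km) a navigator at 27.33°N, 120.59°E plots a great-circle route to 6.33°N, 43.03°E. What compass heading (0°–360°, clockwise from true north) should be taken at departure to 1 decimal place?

With φ₁ = 0.4770, φ₂ = 0.1105, Δλ = -1.3537 rad, the forward-azimuth formula gives
θ = atan2( sin Δλ cos φ₂ , cos φ₁ sin φ₂ − sin φ₁ cos φ₂ cos Δλ ) = atan2(-0.9706, -0.0004) = -90.02°.
Adding 360° brings this into [0°, 360°): 270.0°.

270.0°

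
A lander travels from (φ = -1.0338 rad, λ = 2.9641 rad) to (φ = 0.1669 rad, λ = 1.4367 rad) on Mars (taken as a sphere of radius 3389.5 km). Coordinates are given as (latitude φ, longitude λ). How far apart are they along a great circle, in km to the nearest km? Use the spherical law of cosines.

In radians: φ₁ = -1.0338, φ₂ = 0.1669, Δλ = -87.514° = -1.5274 rad.
cos c = sin φ₁ sin φ₂ + cos φ₁ cos φ₂ cos Δλ = (-0.8592)(0.1661) + (0.5116)(0.9861)(0.0434) = -0.12086,
so c = arccos(-0.12086) = 1.69195 rad.
Distance = R·c = 3389.5 × 1.6920 ≈ 5735 km.

5735 km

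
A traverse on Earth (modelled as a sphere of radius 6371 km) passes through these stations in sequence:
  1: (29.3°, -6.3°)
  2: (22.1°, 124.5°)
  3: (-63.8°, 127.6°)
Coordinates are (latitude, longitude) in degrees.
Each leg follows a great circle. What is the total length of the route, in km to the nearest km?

Leg 1→2: central angle 1.9218 rad, distance 12243.8 km.
Leg 2→3: central angle 1.4998 rad, distance 9555.5 km.
Total: 12243.8 + 9555.5 ≈ 21799 km.

21799 km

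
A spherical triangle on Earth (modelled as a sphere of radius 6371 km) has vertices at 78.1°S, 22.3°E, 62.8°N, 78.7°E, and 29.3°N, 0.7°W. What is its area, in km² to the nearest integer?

Side lengths (central angles): a = 1.0372, b = 1.8895, c = 2.5290 rad; semiperimeter s = 2.7279.
By l'Huilier's theorem, tan(E/4) = √[tan(s/2) tan((s−a)/2) tan((s−b)/2) tan((s−c)/2)], giving spherical excess E = 1.8184 rad.
Area = E·R² = 1.8184 × (6371)² ≈ 73808491 km².

73808491 km²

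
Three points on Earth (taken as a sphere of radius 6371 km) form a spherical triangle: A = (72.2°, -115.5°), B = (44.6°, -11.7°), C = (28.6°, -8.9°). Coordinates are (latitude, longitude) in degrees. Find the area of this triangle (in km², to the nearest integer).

1382165 km²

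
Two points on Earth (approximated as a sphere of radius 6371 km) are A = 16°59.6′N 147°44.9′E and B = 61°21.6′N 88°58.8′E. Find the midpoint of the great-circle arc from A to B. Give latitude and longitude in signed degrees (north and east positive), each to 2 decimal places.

42.59°, 128.96°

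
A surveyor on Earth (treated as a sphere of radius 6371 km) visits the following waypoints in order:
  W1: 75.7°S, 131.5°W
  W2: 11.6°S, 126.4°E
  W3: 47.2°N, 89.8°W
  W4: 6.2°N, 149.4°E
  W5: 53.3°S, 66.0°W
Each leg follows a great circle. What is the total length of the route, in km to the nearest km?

49503 km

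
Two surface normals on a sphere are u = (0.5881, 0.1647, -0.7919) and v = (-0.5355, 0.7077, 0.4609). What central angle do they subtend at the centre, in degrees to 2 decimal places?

124.29°

u·v = -0.5634; |u| = 1.0000, |v| = 1.0000.
cos θ = (u·v)/(|u||v|) = -0.5633, so θ = 124.29°.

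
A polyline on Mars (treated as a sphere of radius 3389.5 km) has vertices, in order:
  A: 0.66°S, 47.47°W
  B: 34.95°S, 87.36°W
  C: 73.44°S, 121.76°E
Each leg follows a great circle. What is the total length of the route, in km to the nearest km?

7120 km

Leg A→B: central angle 0.8822 rad, distance 2990.2 km.
Leg B→C: central angle 1.2185 rad, distance 4130.3 km.
Total: 2990.2 + 4130.3 ≈ 7120 km.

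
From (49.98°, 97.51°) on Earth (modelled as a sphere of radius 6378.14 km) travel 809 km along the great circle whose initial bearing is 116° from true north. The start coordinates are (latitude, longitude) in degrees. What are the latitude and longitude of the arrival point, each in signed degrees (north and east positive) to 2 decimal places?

46.39°, 107.00°

Angular distance δ = d/R = 809/6378.14 = 0.12684 rad; initial bearing θ = 2.0246 rad.
sin φ₂ = sin φ₁ cos δ + cos φ₁ sin δ cos θ = (0.7658)(0.9920) + (0.6431)(0.1265)(-0.4384) = 0.7240, so φ₂ = 46.39°.
Δλ = atan2(sin θ sin δ cos φ₁, cos δ − sin φ₁ sin φ₂) = atan2(0.0731, 0.4375) = 9.487°.
λ₂ = 97.510° + 9.487° = 107.00°.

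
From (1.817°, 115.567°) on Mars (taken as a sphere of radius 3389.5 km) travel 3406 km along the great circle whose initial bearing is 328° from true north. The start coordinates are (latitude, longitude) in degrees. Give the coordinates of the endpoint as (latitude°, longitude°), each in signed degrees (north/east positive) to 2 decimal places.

47.09°, 74.49°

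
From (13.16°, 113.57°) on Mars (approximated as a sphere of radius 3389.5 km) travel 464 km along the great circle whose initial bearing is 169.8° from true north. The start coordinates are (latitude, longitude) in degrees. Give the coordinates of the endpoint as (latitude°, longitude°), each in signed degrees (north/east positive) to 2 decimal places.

Angular distance δ = d/R = 464/3389.5 = 0.13689 rad; initial bearing θ = 2.9636 rad.
sin φ₂ = sin φ₁ cos δ + cos φ₁ sin δ cos θ = (0.2277)(0.9906) + (0.9737)(0.1365)(-0.9842) = 0.0948, so φ₂ = 5.44°.
Δλ = atan2(sin θ sin δ cos φ₁, cos δ − sin φ₁ sin φ₂) = atan2(0.0235, 0.9691) = 1.391°.
λ₂ = 113.570° + 1.391° = 114.96°.

5.44°, 114.96°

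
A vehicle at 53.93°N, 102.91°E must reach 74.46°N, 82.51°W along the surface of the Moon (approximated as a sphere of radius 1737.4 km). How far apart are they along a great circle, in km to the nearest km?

1563 km

In radians: φ₁ = 0.9413, φ₂ = 1.2996, Δλ = 174.580° = 3.0470 rad.
cos c = sin φ₁ sin φ₂ + cos φ₁ cos φ₂ cos Δλ = (0.8083)(0.9634) + (0.5888)(0.2679)(-0.9955) = 0.62172,
so c = arccos(0.62172) = 0.89986 rad.
Distance = R·c = 1737.4 × 0.8999 ≈ 1563 km.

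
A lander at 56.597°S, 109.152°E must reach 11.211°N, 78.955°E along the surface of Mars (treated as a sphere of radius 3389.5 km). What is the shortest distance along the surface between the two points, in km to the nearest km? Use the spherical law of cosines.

4276 km

Let φ₁ = -0.9878 rad, φ₂ = 0.1957 rad, and Δλ = -0.5270 rad.
cos c = sin φ₁ sin φ₂ + cos φ₁ cos φ₂ cos Δλ = (-0.8348)(0.1944) + (0.5505)(0.9809)(0.8643) = 0.30443,
so c = arccos(0.30443) = 1.26145 rad.
Distance = R·c = 3389.5 × 1.2615 ≈ 4276 km.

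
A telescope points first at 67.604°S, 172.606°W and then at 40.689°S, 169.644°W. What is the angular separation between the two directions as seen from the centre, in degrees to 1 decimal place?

27.0°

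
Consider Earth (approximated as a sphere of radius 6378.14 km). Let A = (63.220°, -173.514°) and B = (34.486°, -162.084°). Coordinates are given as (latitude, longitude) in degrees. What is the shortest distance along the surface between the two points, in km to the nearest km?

Let φ₁ = 1.1034 rad, φ₂ = 0.6019 rad, and Δλ = 0.1995 rad.
Haversine: a = sin²(Δφ/2) + cos φ₁ cos φ₂ sin²(Δλ/2) = 0.0616 + (0.4506)(0.8243)(0.0099) = 0.06525.
Central angle c = 2·arcsin(√a) = 0.51662 rad.
Distance = R·c = 6378.14 × 0.5166 ≈ 3295 km.

3295 km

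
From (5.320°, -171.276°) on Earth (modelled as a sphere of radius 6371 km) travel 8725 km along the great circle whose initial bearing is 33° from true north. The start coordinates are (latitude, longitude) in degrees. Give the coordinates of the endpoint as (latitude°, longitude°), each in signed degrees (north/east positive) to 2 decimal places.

56.80°, -94.25°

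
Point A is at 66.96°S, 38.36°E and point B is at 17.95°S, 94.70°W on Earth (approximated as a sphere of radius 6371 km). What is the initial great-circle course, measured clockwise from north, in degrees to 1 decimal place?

224.1°

With φ₁ = -1.1687, φ₂ = -0.3133, Δλ = -2.3223 rad, the forward-azimuth formula gives
θ = atan2( sin Δλ cos φ₂ , cos φ₁ sin φ₂ − sin φ₁ cos φ₂ cos Δλ ) = atan2(-0.6951, -0.7183) = -135.94°.
Adding 360° brings this into [0°, 360°): 224.1°.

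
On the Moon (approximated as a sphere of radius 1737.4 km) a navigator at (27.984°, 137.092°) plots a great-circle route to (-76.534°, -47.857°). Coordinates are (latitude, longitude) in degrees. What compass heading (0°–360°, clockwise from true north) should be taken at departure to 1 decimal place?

178.5°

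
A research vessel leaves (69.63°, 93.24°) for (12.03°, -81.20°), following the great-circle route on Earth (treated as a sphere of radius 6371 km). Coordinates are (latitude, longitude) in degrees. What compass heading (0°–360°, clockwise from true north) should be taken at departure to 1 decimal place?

354.5°

Δλ = -174.440° = -3.0446 rad.
y = sin Δλ · cos φ₂ = (-0.0969)(0.9780) = -0.0948
x = cos φ₁ sin φ₂ − sin φ₁ cos φ₂ cos Δλ = (0.3481)(0.2084) − (0.9375)(0.9780)(-0.9953) = 0.9851
θ = atan2(y, x) = -5.49°; adding 360° gives 354.5°.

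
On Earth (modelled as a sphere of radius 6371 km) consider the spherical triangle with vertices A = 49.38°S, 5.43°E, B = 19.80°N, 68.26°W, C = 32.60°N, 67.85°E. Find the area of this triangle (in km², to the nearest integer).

Side lengths (central angles): a = 1.9701, b = 1.7264, c = 1.6560 rad; semiperimeter s = 2.6762.
By l'Huilier's theorem, tan(E/4) = √[tan(s/2) tan((s−a)/2) tan((s−b)/2) tan((s−c)/2)], giving spherical excess E = 2.3582 rad.
Area = E·R² = 2.3582 × (6371)² ≈ 95716470 km².

95716470 km²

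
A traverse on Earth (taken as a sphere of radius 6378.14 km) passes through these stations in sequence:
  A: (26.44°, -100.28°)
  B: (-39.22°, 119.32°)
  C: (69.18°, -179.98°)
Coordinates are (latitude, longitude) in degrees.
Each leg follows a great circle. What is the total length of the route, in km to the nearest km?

Leg A→B: central angle 2.5253 rad, distance 16106.8 km.
Leg B→C: central angle 2.0446 rad, distance 13040.6 km.
Total: 16106.8 + 13040.6 ≈ 29147 km.

29147 km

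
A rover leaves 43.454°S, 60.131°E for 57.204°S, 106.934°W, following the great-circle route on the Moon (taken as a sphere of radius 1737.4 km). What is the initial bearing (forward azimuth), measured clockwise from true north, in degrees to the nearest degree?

187°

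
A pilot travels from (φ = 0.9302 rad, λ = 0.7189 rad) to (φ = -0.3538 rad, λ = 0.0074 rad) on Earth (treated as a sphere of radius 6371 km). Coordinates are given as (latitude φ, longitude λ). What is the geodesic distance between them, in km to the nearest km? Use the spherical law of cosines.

9069 km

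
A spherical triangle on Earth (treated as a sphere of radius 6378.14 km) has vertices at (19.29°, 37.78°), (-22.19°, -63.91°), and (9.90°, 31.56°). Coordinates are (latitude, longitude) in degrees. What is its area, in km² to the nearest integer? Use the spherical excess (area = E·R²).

6101916 km²

Side lengths (central angles): a = 1.7233, b = 0.1946, c = 1.8774 rad; semiperimeter s = 1.8976.
By l'Huilier's theorem, tan(E/4) = √[tan(s/2) tan((s−a)/2) tan((s−b)/2) tan((s−c)/2)], giving spherical excess E = 0.1500 rad.
Area = E·R² = 0.1500 × (6378.14)² ≈ 6101916 km².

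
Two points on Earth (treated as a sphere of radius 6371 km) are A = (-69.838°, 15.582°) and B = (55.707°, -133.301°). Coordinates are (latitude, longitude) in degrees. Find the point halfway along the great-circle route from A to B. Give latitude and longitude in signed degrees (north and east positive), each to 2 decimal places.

-19.26°, -99.73°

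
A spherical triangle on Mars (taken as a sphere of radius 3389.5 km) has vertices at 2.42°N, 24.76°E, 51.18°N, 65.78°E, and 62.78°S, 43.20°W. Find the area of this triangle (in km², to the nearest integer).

1263112 km²

Side lengths (central angles): a = 2.4753, b = 1.4364, c = 1.0409 rad; semiperimeter s = 2.4763.
By l'Huilier's theorem, tan(E/4) = √[tan(s/2) tan((s−a)/2) tan((s−b)/2) tan((s−c)/2)], giving spherical excess E = 0.1099 rad.
Area = E·R² = 0.1099 × (3389.5)² ≈ 1263112 km².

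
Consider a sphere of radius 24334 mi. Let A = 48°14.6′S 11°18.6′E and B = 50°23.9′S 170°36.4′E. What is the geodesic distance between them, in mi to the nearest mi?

Let φ₁ = -0.8420 rad, φ₂ = -0.8796 rad, and Δλ = 2.7803 rad.
Haversine: a = sin²(Δφ/2) + cos φ₁ cos φ₂ sin²(Δλ/2) = 0.0004 + (0.6660)(0.6374)(0.9677) = 0.41117.
Central angle c = 2·arcsin(√a) = 1.39218 rad.
Distance = R·c = 24334 × 1.3922 ≈ 33877 mi.

33877 mi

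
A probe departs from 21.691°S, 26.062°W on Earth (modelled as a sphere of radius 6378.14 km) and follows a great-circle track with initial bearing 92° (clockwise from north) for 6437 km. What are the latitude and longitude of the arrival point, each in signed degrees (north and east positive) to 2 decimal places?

-12.96°, 34.17°

Angular distance δ = d/R = 6437/6378.14 = 1.00923 rad; initial bearing θ = 1.6057 rad.
sin φ₂ = sin φ₁ cos δ + cos φ₁ sin δ cos θ = (-0.3696)(0.5325) + (0.9292)(0.8464)(-0.0349) = -0.2243, so φ₂ = -12.96°.
Δλ = atan2(sin θ sin δ cos φ₁, cos δ − sin φ₁ sin φ₂) = atan2(0.7860, 0.4496) = 60.229°.
λ₂ = -26.062° + 60.229° = 34.17°.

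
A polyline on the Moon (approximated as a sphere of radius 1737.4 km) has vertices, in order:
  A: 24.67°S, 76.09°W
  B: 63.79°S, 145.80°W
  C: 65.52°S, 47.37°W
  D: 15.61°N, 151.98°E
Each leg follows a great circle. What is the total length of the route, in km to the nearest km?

Leg A→B: central angle 1.0314 rad, distance 1791.9 km.
Leg B→C: central angle 0.6605 rad, distance 1147.5 km.
Leg C→D: central angle 2.2414 rad, distance 3894.2 km.
Total: 1791.9 + 1147.5 + 3894.2 ≈ 6834 km.

6834 km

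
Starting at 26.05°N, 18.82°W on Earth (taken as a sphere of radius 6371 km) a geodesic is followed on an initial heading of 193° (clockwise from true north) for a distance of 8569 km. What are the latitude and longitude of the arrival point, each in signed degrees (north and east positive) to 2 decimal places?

-49.01°, -38.35°

Angular distance δ = d/R = 8569/6371 = 1.34500 rad; initial bearing θ = 3.3685 rad.
sin φ₂ = sin φ₁ cos δ + cos φ₁ sin δ cos θ = (0.4392)(0.2239) + (0.8984)(0.9746)(-0.9744) = -0.7548, so φ₂ = -49.01°.
Δλ = atan2(sin θ sin δ cos φ₁, cos δ − sin φ₁ sin φ₂) = atan2(-0.1970, 0.5554) = -19.527°.
λ₂ = -18.820° − 19.527° = -38.35°.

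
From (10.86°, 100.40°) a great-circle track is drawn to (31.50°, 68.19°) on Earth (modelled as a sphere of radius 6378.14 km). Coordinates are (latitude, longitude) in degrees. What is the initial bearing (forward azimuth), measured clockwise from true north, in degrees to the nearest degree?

310°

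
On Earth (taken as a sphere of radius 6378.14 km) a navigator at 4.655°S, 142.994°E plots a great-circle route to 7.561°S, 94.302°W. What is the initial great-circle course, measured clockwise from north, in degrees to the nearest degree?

With φ₁ = -0.0812, φ₂ = -0.1320, Δλ = 2.1416 rad, the forward-azimuth formula gives
θ = atan2( sin Δλ cos φ₂ , cos φ₁ sin φ₂ − sin φ₁ cos φ₂ cos Δλ ) = atan2(0.8342, -0.1746) = 101.82°.
So the initial bearing is 102°.

102°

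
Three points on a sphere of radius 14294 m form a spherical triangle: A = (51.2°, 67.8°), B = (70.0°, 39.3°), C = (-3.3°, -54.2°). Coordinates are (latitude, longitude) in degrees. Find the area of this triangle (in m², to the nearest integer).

65832625 m²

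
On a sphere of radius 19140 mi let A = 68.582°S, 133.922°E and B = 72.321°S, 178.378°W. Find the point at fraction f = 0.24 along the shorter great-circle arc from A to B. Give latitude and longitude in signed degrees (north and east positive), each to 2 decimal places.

The central angle between A and B is δ = 0.2780 rad.
With f = 0.24, the slerp weights are sin((1−f)δ)/sin δ = 0.7642 and sin(fδ)/sin δ = 0.2429.
Weighted sum of the unit vectors: (0.7642)·(-0.2533,0.2630,-0.9309) + (0.2429)·(-0.3036,-0.0086,-0.9528) = (-0.2673, 0.1989, -0.9429).
Converting back: φ = atan2(z, √(x²+y²)) = -70.54°, λ = atan2(y, x) = 143.35°.

-70.54°, 143.35°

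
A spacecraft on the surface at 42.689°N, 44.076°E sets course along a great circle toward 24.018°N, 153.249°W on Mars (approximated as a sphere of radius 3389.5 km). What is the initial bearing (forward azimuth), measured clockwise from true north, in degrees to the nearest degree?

Δλ = 162.675° = 2.8392 rad.
y = sin Δλ · cos φ₂ = (0.2978)(0.9134) = 0.2720
x = cos φ₁ sin φ₂ − sin φ₁ cos φ₂ cos Δλ = (0.7350)(0.4070) − (0.6780)(0.9134)(-0.9546) = 0.8904
θ = atan2(y, x) = 16.99°, so the bearing is 17°.

17°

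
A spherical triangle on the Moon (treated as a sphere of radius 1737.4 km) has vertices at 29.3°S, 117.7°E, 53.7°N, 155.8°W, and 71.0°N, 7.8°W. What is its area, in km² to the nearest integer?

4817284 km²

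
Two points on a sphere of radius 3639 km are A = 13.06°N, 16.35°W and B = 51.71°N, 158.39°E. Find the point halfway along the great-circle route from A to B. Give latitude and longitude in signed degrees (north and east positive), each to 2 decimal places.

70.32°, -7.31°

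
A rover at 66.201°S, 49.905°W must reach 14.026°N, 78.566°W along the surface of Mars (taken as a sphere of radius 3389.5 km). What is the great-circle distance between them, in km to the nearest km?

Let φ₁ = -1.1554 rad, φ₂ = 0.2448 rad, and Δλ = -0.5002 rad.
cos c = sin φ₁ sin φ₂ + cos φ₁ cos φ₂ cos Δλ = (-0.9150)(0.2424) + (0.4035)(0.9702)(0.8775) = 0.12178,
so c = arccos(0.12178) = 1.44872 rad.
Distance = R·c = 3389.5 × 1.4487 ≈ 4910 km.

4910 km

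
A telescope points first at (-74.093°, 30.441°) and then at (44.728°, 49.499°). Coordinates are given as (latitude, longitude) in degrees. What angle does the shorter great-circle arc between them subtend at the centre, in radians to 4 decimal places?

With latitudes φ₁ = -74.093°, φ₂ = 44.728° and longitude difference Δλ = 19.058°:
cos c = sin φ₁ sin φ₂ + cos φ₁ cos φ₂ cos Δλ = (-0.9617)(0.7037) + (0.2741)(0.7105)(0.9452) = -0.49275,
so c = arccos(-0.49275) = 2.08604 rad.
So the angular separation is 2.0860 rad.

2.0860 rad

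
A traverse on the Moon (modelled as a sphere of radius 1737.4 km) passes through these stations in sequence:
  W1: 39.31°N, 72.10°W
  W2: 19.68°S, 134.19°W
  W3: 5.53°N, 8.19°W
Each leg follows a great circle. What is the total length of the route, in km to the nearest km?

Leg W1→W2: central angle 1.4428 rad, distance 2506.7 km.
Leg W2→W3: central angle 2.1936 rad, distance 3811.2 km.
Total: 2506.7 + 3811.2 ≈ 6318 km.

6318 km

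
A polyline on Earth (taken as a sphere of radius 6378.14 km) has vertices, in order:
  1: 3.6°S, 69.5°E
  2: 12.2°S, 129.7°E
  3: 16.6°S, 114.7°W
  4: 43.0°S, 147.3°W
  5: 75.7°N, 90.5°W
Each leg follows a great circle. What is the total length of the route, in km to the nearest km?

37038 km

Leg 1→2: central angle 1.0494 rad, distance 6693.4 km.
Leg 2→3: central angle 1.9223 rad, distance 12261.0 km.
Leg 3→4: central angle 0.6676 rad, distance 4258.2 km.
Leg 4→5: central angle 2.1675 rad, distance 13824.9 km.
Total: 6693.4 + 12261.0 + 4258.2 + 13824.9 ≈ 37038 km.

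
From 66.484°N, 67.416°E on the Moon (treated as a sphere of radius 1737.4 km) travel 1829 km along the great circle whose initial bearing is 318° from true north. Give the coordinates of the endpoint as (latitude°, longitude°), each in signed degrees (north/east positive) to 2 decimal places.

Angular distance δ = d/R = 1829/1737.4 = 1.05272 rad; initial bearing θ = 5.5501 rad.
sin φ₂ = sin φ₁ cos δ + cos φ₁ sin δ cos θ = (0.9169)(0.4952) + (0.3990)(0.8688)(0.7431) = 0.7117, so φ₂ = 45.37°.
Δλ = atan2(sin θ sin δ cos φ₁, cos δ − sin φ₁ sin φ₂) = atan2(-0.2320, -0.1574) = -124.156°.
λ₂ = 67.416° − 124.156° = -56.74°.

45.37°, -56.74°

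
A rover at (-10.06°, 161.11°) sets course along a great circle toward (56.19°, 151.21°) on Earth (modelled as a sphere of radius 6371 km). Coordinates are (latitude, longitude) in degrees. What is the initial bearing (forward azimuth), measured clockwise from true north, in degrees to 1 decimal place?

354.0°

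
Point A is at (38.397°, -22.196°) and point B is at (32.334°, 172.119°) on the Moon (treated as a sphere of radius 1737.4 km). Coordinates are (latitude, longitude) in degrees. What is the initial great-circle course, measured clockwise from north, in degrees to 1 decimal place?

347.3°

Δλ = -165.685° = -2.8917 rad.
y = sin Δλ · cos φ₂ = (-0.2473)(0.8449) = -0.2089
x = cos φ₁ sin φ₂ − sin φ₁ cos φ₂ cos Δλ = (0.7837)(0.5349) − (0.6211)(0.8449)(-0.9690) = 0.9277
θ = atan2(y, x) = -12.69°; adding 360° gives 347.3°.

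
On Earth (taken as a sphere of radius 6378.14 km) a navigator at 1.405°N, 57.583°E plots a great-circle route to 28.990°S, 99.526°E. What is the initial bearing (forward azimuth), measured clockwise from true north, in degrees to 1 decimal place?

Δλ = 41.943° = 0.7320 rad.
y = sin Δλ · cos φ₂ = (0.6684)(0.8747) = 0.5846
x = cos φ₁ sin φ₂ − sin φ₁ cos φ₂ cos Δλ = (0.9997)(-0.4847) − (0.0245)(0.8747)(0.7438) = -0.5005
θ = atan2(y, x) = 130.56°, so the bearing is 130.6°.

130.6°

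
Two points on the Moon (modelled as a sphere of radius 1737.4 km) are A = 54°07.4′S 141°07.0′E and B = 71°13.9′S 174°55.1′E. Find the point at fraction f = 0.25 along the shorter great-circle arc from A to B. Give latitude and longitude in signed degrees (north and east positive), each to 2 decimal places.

-59.00°, 146.22°

Central angle δ = 0.3927 rad. Interpolating on the sphere with fraction f = 0.25:
P = [sin((1−f)δ)·A + sin(fδ)·B] / sin δ = 0.7586·A + 0.2561·B in Cartesian coordinates,
giving P = (-0.4281, 0.2864, -0.8572), i.e. latitude -59.00°, longitude 146.22°.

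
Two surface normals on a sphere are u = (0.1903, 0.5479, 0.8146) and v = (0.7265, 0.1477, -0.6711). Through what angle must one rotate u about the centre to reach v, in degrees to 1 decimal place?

u·v = -0.3275; |u| = 1.0000, |v| = 1.0000.
cos θ = (u·v)/(|u||v|) = -0.3275, so θ = 109.1°.

109.1°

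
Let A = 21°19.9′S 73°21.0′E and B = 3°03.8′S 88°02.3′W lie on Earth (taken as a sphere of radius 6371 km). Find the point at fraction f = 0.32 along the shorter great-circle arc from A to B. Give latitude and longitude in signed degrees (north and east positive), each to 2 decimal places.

The central angle between A and B is δ = 2.6101 rad.
With f = 0.32, the slerp weights are sin((1−f)δ)/sin δ = 1.9323 and sin(fδ)/sin δ = 1.4631.
Weighted sum of the unit vectors: (1.9323)·(0.2669,0.8924,-0.3638) + (1.4631)·(0.0342,-0.9980,-0.0534) = (0.5657, 0.2643, -0.7811).
Converting back: φ = atan2(z, √(x²+y²)) = -51.36°, λ = atan2(y, x) = 25.04°.

-51.36°, 25.04°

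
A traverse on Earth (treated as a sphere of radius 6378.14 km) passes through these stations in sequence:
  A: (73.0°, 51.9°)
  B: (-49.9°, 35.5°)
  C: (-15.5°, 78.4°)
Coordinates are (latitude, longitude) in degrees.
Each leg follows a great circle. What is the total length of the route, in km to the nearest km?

19168 km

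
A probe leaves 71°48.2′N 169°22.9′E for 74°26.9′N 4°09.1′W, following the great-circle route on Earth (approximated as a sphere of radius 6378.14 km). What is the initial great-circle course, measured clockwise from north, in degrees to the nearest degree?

357°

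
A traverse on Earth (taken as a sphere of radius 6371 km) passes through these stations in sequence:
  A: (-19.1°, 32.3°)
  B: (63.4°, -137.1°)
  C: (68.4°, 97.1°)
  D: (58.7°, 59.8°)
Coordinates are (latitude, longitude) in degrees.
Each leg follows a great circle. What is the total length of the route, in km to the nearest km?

21863 km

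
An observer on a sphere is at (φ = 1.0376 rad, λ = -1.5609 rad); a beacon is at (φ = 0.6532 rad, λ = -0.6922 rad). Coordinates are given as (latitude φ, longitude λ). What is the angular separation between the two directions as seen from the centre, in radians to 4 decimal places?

Let φ₁ = 1.0376 rad, φ₂ = 0.6532 rad, and Δλ = 0.8687 rad.
Haversine: a = sin²(Δφ/2) + cos φ₁ cos φ₂ sin²(Δλ/2) = 0.0365 + (0.5083)(0.7941)(0.1771) = 0.10797.
Central angle c = 2·arcsin(√a) = 0.66962 rad.
So the angular separation is 0.6696 rad.

0.6696 rad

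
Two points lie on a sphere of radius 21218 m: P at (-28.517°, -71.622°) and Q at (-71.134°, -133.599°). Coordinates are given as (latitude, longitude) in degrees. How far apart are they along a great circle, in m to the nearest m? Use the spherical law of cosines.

20064 m

Let φ₁ = -0.4977 rad, φ₂ = -1.2415 rad, and Δλ = -1.0817 rad.
cos c = sin φ₁ sin φ₂ + cos φ₁ cos φ₂ cos Δλ = (-0.4774)(-0.9463) + (0.8787)(0.3234)(0.4698) = 0.58526,
so c = arccos(0.58526) = 0.94559 rad.
Distance = R·c = 21218 × 0.9456 ≈ 20064 m.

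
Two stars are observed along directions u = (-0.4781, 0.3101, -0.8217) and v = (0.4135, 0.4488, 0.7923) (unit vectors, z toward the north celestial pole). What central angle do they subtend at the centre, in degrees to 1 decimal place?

135.2°

u·v = -0.7096; |u| = 1.0000, |v| = 1.0001.
cos θ = (u·v)/(|u||v|) = -0.7095, so θ = 135.2°.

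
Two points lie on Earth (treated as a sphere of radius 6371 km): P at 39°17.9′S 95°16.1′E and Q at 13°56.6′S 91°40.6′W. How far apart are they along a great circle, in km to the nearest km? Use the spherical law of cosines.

14051 km

With latitudes φ₁ = -39.298°, φ₂ = -13.943° and longitude difference Δλ = 173.055°:
cos c = sin φ₁ sin φ₂ + cos φ₁ cos φ₂ cos Δλ = (-0.6334)(-0.2410) + (0.7739)(0.9705)(-0.9927) = -0.59293,
so c = arccos(-0.59293) = 2.20549 rad.
Distance = R·c = 6371 × 2.2055 ≈ 14051 km.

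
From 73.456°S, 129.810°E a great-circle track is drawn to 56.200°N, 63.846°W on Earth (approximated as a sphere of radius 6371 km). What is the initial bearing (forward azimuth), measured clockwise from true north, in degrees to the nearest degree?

155°

Δλ = 166.344° = 2.9033 rad.
y = sin Δλ · cos φ₂ = (0.2361)(0.5563) = 0.1313
x = cos φ₁ sin φ₂ − sin φ₁ cos φ₂ cos Δλ = (0.2848)(0.8310) − (-0.9586)(0.5563)(-0.9717) = -0.2816
θ = atan2(y, x) = 154.99°, so the bearing is 155°.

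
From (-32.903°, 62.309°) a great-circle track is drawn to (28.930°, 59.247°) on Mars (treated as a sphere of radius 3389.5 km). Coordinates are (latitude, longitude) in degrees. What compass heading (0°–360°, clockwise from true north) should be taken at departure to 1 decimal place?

357.0°

Δλ = -3.062° = -0.0534 rad.
y = sin Δλ · cos φ₂ = (-0.0534)(0.8752) = -0.0468
x = cos φ₁ sin φ₂ − sin φ₁ cos φ₂ cos Δλ = (0.8396)(0.4837) − (-0.5432)(0.8752)(0.9986) = 0.8809
θ = atan2(y, x) = -3.04°; adding 360° gives 357.0°.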